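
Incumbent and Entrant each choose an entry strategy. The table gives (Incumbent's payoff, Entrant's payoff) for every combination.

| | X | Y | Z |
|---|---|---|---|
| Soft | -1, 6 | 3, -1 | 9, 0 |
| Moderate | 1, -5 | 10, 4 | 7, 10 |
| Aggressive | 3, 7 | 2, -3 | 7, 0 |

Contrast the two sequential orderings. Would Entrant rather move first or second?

second

If Incumbent leads: Entrant's best replies are Soft→X, Moderate→Z, Aggressive→X; Incumbent's induced payoffs -1, 7, 3; outcome (Moderate, Z), payoffs (7, 10).
If Entrant leads: Incumbent's best replies are X→Aggressive, Y→Moderate, Z→Soft; Entrant's induced payoffs 7, 4, 0; outcome (Aggressive, X), payoffs (3, 7).
Entrant gets 7 moving first and 10 moving second, so Entrant prefers to move second.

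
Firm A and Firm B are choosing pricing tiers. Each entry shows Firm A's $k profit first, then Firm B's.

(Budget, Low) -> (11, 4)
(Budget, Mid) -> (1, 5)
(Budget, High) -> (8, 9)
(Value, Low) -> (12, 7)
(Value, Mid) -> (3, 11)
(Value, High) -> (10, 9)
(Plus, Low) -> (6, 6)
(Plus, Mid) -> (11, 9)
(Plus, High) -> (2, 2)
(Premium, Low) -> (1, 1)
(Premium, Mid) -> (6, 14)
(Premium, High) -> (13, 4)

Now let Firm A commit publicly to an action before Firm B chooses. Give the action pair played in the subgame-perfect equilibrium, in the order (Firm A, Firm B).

(Plus, Mid)

Backward induction with Firm A moving first.
- Budget: BR = High, leader payoff 8.
- Value: BR = Mid, leader payoff 3.
- Plus: BR = Mid, leader payoff 11.
- Premium: BR = Mid, leader payoff 6.
Among 8, 3, 11, 6, the best is 11 at Plus. Subgame-perfect outcome: (Plus, Mid) with payoffs (11, 9).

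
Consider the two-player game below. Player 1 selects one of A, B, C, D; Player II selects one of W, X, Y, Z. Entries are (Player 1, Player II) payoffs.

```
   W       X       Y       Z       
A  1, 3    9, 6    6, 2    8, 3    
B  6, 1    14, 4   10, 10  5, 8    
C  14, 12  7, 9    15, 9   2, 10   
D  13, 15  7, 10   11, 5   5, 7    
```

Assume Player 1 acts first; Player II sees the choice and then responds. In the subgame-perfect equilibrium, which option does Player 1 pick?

Solve by backward induction (Player 1 leads).
- A → Player II plays X (best of 3, 6, 2, 3); Player 1 gets 9.
- B → Player II plays Y (best of 1, 4, 10, 8); Player 1 gets 10.
- C → Player II plays W (best of 12, 9, 9, 10); Player 1 gets 14.
- D → Player II plays W (best of 15, 10, 5, 7); Player 1 gets 13.
Maximizing over 9, 10, 14, 13, Player 1 chooses C. Subgame-perfect outcome: (C, W) with payoffs (14, 12).

C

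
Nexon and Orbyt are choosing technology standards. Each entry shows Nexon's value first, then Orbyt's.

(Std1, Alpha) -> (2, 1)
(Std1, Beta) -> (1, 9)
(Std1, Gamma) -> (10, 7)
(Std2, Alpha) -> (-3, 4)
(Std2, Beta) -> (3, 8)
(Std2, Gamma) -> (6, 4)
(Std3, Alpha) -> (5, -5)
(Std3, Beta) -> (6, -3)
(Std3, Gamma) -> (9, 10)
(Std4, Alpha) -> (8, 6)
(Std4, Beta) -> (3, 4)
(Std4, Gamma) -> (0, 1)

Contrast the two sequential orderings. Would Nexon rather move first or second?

If Nexon leads: Orbyt's best replies are Std1→Beta, Std2→Beta, Std3→Gamma, Std4→Alpha; Nexon's induced payoffs 1, 3, 9, 8; outcome (Std3, Gamma), payoffs (9, 10).
If Orbyt leads: Nexon's best replies are Alpha→Std4, Beta→Std3, Gamma→Std1; Orbyt's induced payoffs 6, -3, 7; outcome (Std1, Gamma), payoffs (10, 7).
Nexon gets 9 moving first and 10 moving second, so Nexon prefers to move second.

second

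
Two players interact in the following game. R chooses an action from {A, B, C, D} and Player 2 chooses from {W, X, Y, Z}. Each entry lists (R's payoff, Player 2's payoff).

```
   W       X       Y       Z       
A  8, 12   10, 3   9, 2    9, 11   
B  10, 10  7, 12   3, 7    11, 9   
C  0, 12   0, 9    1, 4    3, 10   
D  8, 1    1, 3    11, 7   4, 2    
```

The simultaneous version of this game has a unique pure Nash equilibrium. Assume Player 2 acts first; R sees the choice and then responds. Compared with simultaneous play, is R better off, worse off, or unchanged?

Backward induction with Player 2 moving first.
- W → R plays B (best of 8, 10, 0, 8); Player 2 gets 10.
- X → R plays A (best of 10, 7, 0, 1); Player 2 gets 3.
- Y → R plays D (best of 9, 3, 1, 11); Player 2 gets 7.
- Z → R plays B (best of 9, 11, 3, 4); Player 2 gets 9.
Player 2's induced payoffs are 10, 3, 7, 9, so Player 2 commits to W. Subgame-perfect outcome: (B, W) with payoffs (10, 10).
For the simultaneous game, intersect best replies.
R's best replies: W→B; X→A; Y→D; Z→B.
Player 2's best replies: A→W; B→X; C→W; D→Y.
The unique mutual best reply is (D, Y), giving (11, 7).
R earns 10 sequentially versus 11 at the Nash outcome: worse off.

worse off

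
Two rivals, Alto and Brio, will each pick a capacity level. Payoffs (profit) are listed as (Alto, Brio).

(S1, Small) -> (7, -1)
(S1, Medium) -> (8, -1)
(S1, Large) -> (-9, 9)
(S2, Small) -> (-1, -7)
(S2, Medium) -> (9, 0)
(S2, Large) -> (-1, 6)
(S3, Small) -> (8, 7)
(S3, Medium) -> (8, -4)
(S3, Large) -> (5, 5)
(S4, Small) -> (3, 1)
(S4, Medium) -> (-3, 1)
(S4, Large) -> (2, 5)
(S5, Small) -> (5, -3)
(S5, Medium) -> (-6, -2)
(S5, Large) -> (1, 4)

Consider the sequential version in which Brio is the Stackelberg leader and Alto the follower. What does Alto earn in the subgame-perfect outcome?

8

Solve by backward induction (Brio leads).
- Small → Alto plays S3 (best of 7, -1, 8, 3, 5); Brio gets 7.
- Medium → Alto plays S2 (best of 8, 9, 8, -3, -6); Brio gets 0.
- Large → Alto plays S3 (best of -9, -1, 5, 2, 1); Brio gets 5.
Maximizing over 7, 0, 5, Brio chooses Small. Subgame-perfect outcome: (S3, Small) with payoffs (8, 7).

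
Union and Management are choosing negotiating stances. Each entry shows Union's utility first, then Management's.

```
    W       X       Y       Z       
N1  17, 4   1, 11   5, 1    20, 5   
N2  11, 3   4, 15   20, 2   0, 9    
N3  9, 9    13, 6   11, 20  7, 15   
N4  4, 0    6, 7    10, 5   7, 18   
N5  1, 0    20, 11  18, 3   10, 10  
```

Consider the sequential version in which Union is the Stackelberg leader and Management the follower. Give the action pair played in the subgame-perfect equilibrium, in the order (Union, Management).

(N5, X)

Work backward from Management's decision.
- N1: Management compares 4, 11, 1, 5 and picks X; Union would get 1.
- N2: Management compares 3, 15, 2, 9 and picks X; Union would get 4.
- N3: Management compares 9, 6, 20, 15 and picks Y; Union would get 11.
- N4: Management compares 0, 7, 5, 18 and picks Z; Union would get 7.
- N5: Management compares 0, 11, 3, 10 and picks X; Union would get 20.
Among 1, 4, 11, 7, 20, the best is 20 at N5. Subgame-perfect outcome: (N5, X) with payoffs (20, 11).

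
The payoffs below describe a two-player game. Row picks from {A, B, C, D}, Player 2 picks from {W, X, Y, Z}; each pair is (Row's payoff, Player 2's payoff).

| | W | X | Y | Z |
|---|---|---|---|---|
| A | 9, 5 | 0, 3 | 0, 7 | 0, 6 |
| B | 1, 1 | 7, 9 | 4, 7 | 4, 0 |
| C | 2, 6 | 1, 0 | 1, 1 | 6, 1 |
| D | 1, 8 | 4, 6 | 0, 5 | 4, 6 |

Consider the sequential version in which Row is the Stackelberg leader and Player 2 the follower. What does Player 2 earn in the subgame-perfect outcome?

9

Player 2 best-responds to each possible Row move:
- A: Player 2 compares 5, 3, 7, 6 and picks Y; Row would get 0.
- B: Player 2 compares 1, 9, 7, 0 and picks X; Row would get 7.
- C: Player 2 compares 6, 0, 1, 1 and picks W; Row would get 2.
- D: Player 2 compares 8, 6, 5, 6 and picks W; Row would get 1.
Maximizing over 0, 7, 2, 1, Row chooses B. Subgame-perfect outcome: (B, X) with payoffs (7, 9).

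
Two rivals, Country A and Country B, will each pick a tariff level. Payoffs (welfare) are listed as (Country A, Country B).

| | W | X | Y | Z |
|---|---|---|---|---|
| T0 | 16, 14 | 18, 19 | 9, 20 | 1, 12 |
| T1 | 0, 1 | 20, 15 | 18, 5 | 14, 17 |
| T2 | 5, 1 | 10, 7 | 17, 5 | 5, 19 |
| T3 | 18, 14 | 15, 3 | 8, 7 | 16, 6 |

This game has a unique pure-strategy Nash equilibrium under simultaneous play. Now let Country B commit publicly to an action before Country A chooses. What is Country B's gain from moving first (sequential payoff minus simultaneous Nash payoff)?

1

Country A best-responds to each possible Country B move:
- W: BR = T3, leader payoff 14.
- X: BR = T1, leader payoff 15.
- Y: BR = T1, leader payoff 5.
- Z: BR = T3, leader payoff 6.
Maximizing over 14, 15, 5, 6, Country B chooses X. Subgame-perfect outcome: (T1, X) with payoffs (20, 15).
For the simultaneous game, intersect best replies.
Country A's best replies: W→T3; X→T1; Y→T1; Z→T3.
Country B's best replies: T0→Y; T1→Z; T2→Z; T3→W.
Only (T3, W) has each player best-responding; Nash payoffs (18, 14).
Country B's commitment gain: 15 − 14 = 1.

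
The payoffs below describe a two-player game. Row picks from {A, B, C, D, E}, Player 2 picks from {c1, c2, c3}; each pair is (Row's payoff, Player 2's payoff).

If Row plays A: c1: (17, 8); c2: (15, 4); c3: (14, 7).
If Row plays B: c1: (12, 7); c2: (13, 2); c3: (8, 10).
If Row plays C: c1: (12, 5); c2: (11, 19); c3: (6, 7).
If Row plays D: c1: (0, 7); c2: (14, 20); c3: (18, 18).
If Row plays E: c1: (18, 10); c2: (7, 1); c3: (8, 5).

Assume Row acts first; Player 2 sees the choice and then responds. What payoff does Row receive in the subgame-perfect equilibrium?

18

Work backward from Player 2's decision.
- A: Player 2 compares 8, 4, 7 and picks c1; Row would get 17.
- B: Player 2 compares 7, 2, 10 and picks c3; Row would get 8.
- C: Player 2 compares 5, 19, 7 and picks c2; Row would get 11.
- D: Player 2 compares 7, 20, 18 and picks c2; Row would get 14.
- E: Player 2 compares 10, 1, 5 and picks c1; Row would get 18.
Row's induced payoffs are 17, 8, 11, 14, 18, so Row commits to E. Subgame-perfect outcome: (E, c1) with payoffs (18, 10).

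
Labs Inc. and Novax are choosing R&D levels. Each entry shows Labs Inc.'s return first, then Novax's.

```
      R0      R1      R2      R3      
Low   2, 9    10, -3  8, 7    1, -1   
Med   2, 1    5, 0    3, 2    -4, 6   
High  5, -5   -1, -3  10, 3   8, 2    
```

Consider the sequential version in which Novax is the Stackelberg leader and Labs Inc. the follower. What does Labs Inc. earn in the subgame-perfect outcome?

10

Solve by backward induction (Novax leads).
- R0: BR = High, leader payoff -5.
- R1: BR = Low, leader payoff -3.
- R2: BR = High, leader payoff 3.
- R3: BR = High, leader payoff 2.
Among -5, -3, 3, 2, the best is 3 at R2. Subgame-perfect outcome: (High, R2) with payoffs (10, 3).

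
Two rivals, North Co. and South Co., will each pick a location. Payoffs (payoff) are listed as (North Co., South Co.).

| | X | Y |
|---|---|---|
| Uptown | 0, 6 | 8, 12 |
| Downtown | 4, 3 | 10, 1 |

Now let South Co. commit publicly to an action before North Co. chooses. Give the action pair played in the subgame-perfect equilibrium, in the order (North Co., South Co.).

(Downtown, X)

Backward induction with South Co. moving first.
- X: North Co. compares 0, 4 and picks Downtown; South Co. would get 3.
- Y: North Co. compares 8, 10 and picks Downtown; South Co. would get 1.
Maximizing over 3, 1, South Co. chooses X. Subgame-perfect outcome: (Downtown, X) with payoffs (4, 3).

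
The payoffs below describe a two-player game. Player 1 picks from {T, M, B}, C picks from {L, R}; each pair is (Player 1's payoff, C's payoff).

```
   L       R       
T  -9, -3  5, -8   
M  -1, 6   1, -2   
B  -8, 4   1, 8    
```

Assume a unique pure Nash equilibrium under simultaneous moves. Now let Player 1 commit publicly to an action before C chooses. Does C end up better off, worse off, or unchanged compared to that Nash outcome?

better off

C best-responds to each possible Player 1 move:
- T: BR = L, leader payoff -9.
- M: BR = L, leader payoff -1.
- B: BR = R, leader payoff 1.
Player 1's induced payoffs are -9, -1, 1, so Player 1 commits to B. Subgame-perfect outcome: (B, R) with payoffs (1, 8).
For the simultaneous game, intersect best replies.
Player 1's best replies: L→M; R→T.
C's best replies: T→L; M→L; B→R.
The unique mutual best reply is (M, L), giving (-1, 6).
C earns 8 sequentially versus 6 at the Nash outcome: better off.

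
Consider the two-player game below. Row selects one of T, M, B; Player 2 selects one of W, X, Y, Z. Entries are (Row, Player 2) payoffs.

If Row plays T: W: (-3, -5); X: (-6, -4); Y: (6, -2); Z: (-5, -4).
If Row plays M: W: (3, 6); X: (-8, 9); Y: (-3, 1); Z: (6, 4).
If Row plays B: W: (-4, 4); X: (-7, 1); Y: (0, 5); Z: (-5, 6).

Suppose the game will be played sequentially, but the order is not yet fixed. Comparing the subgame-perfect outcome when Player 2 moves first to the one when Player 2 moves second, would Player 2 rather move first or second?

first

If Row leads: Player 2's best replies are T→Y, M→X, B→Z; Row's induced payoffs 6, -8, -5; outcome (T, Y), payoffs (6, -2).
If Player 2 leads: Row's best replies are W→M, X→T, Y→T, Z→M; Player 2's induced payoffs 6, -4, -2, 4; outcome (M, W), payoffs (3, 6).
Player 2 gets 6 moving first and -2 moving second, so Player 2 prefers to move first.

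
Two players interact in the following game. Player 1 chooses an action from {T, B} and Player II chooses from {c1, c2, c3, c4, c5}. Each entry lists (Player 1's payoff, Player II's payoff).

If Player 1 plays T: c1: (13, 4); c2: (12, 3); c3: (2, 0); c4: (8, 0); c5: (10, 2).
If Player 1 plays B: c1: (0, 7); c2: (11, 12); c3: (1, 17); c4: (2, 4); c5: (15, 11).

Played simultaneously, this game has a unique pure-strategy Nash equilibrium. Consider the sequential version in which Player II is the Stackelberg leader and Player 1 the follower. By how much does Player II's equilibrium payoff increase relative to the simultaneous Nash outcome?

7

Work backward from Player 1's decision.
- c1: BR = T, leader payoff 4.
- c2: BR = T, leader payoff 3.
- c3: BR = T, leader payoff 0.
- c4: BR = T, leader payoff 0.
- c5: BR = B, leader payoff 11.
Player II's induced payoffs are 4, 3, 0, 0, 11, so Player II commits to c5. Subgame-perfect outcome: (B, c5) with payoffs (15, 11).
Now find the simultaneous Nash equilibrium.
Player 1's best replies: c1→T; c2→T; c3→T; c4→T; c5→B.
Player II's best replies: T→c1; B→c3.
Only (T, c1) has each player best-responding; Nash payoffs (13, 4).
Player II's commitment gain: 11 − 4 = 7.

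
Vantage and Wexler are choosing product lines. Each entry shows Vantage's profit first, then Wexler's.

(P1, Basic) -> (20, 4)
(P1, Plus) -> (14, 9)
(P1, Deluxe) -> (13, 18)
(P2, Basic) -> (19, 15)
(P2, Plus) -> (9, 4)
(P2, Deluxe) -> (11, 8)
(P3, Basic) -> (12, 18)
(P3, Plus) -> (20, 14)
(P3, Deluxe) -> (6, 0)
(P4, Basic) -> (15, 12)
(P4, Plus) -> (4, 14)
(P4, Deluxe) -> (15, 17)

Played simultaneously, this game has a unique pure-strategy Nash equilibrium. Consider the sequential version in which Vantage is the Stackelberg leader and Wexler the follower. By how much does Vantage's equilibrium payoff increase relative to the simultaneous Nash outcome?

Backward induction with Vantage moving first.
- P1: BR = Deluxe, leader payoff 13.
- P2: BR = Basic, leader payoff 19.
- P3: BR = Basic, leader payoff 12.
- P4: BR = Deluxe, leader payoff 15.
Among 13, 19, 12, 15, the best is 19 at P2. Subgame-perfect outcome: (P2, Basic) with payoffs (19, 15).
Under simultaneous play:
Vantage's best replies: Basic→P1; Plus→P3; Deluxe→P4.
Wexler's best replies: P1→Deluxe; P2→Basic; P3→Basic; P4→Deluxe.
The unique mutual best reply is (P4, Deluxe), giving (15, 17).
Vantage's commitment gain: 19 − 15 = 4.

4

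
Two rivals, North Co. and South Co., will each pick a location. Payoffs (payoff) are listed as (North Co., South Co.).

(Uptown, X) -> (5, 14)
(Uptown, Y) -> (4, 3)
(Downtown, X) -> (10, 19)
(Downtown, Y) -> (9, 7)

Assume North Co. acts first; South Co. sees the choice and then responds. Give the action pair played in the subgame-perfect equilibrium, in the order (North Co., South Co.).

(Downtown, X)

Solve by backward induction (North Co. leads).
- Uptown: BR = X, leader payoff 5.
- Downtown: BR = X, leader payoff 10.
Maximizing over 5, 10, North Co. chooses Downtown. Subgame-perfect outcome: (Downtown, X) with payoffs (10, 19).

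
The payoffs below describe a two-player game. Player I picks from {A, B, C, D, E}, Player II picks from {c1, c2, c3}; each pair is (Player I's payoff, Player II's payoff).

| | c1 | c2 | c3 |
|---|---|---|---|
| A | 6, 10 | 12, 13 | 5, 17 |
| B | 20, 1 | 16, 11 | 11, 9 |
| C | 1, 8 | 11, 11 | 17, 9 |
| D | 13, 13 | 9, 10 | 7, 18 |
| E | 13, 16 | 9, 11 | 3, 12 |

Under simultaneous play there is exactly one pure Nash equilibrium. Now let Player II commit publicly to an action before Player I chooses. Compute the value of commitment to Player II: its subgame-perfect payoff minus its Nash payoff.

Work backward from Player I's decision.
- c1 → Player I plays B (best of 6, 20, 1, 13, 13); Player II gets 1.
- c2 → Player I plays B (best of 12, 16, 11, 9, 9); Player II gets 11.
- c3 → Player I plays C (best of 5, 11, 17, 7, 3); Player II gets 9.
Player II's induced payoffs are 1, 11, 9, so Player II commits to c2. Subgame-perfect outcome: (B, c2) with payoffs (16, 11).
Now find the simultaneous Nash equilibrium.
Player I's best replies: c1→B; c2→B; c3→C.
Player II's best replies: A→c3; B→c2; C→c2; D→c3; E→c1.
The unique mutual best reply is (B, c2), giving (16, 11).
Player II's commitment gain: 11 − 11 = 0.

0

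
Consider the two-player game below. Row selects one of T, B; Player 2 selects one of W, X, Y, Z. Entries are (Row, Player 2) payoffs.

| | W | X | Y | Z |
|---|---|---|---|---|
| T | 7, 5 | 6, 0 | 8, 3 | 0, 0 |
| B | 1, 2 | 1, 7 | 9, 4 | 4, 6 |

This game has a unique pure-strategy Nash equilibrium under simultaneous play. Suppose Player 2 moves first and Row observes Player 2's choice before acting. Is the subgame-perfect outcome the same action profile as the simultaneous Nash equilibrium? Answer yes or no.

Backward induction with Player 2 moving first.
- W → Row plays T (best of 7, 1); Player 2 gets 5.
- X → Row plays T (best of 6, 1); Player 2 gets 0.
- Y → Row plays B (best of 8, 9); Player 2 gets 4.
- Z → Row plays B (best of 0, 4); Player 2 gets 6.
Player 2's induced payoffs are 5, 0, 4, 6, so Player 2 commits to Z. Subgame-perfect outcome: (B, Z) with payoffs (4, 6).
Under simultaneous play:
Row's best replies: W→T; X→T; Y→B; Z→B.
Player 2's best replies: T→W; B→X.
Only (T, W) has each player best-responding; Nash payoffs (7, 5).
Sequential outcome (B, Z) differs from the Nash profile (T, W).

no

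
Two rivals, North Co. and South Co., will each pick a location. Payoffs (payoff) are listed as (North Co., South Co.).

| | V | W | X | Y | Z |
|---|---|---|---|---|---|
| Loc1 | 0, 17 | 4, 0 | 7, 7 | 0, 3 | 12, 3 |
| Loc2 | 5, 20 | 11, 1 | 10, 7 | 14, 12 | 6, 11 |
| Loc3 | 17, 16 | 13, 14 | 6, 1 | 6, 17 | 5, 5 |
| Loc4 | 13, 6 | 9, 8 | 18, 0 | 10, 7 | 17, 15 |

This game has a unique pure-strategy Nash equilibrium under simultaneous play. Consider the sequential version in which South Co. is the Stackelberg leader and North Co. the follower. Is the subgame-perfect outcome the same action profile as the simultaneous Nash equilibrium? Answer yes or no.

no

Backward induction with South Co. moving first.
- V: North Co. compares 0, 5, 17, 13 and picks Loc3; South Co. would get 16.
- W: North Co. compares 4, 11, 13, 9 and picks Loc3; South Co. would get 14.
- X: North Co. compares 7, 10, 6, 18 and picks Loc4; South Co. would get 0.
- Y: North Co. compares 0, 14, 6, 10 and picks Loc2; South Co. would get 12.
- Z: North Co. compares 12, 6, 5, 17 and picks Loc4; South Co. would get 15.
South Co.'s induced payoffs are 16, 14, 0, 12, 15, so South Co. commits to V. Subgame-perfect outcome: (Loc3, V) with payoffs (17, 16).
For the simultaneous game, intersect best replies.
North Co.'s best replies: V→Loc3; W→Loc3; X→Loc4; Y→Loc2; Z→Loc4.
South Co.'s best replies: Loc1→V; Loc2→V; Loc3→Y; Loc4→Z.
The unique mutual best reply is (Loc4, Z), giving (17, 15).
Sequential outcome (Loc3, V) differs from the Nash profile (Loc4, Z).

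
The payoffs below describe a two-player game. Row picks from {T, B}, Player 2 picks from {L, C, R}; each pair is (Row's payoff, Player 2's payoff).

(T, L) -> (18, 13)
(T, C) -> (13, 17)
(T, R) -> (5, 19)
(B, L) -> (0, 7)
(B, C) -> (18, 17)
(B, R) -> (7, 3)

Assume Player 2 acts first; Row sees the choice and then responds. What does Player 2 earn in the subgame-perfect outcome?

17

Work backward from Row's decision.
- L: Row compares 18, 0 and picks T; Player 2 would get 13.
- C: Row compares 13, 18 and picks B; Player 2 would get 17.
- R: Row compares 5, 7 and picks B; Player 2 would get 3.
Maximizing over 13, 17, 3, Player 2 chooses C. Subgame-perfect outcome: (B, C) with payoffs (18, 17).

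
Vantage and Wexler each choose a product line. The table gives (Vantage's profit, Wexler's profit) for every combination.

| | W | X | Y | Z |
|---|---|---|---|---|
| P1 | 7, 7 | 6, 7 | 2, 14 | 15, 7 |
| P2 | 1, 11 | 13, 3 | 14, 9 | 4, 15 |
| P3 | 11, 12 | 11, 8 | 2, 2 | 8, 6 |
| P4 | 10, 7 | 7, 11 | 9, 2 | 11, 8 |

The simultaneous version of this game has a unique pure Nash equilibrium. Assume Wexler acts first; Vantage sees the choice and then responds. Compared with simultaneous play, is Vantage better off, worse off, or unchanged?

unchanged

Work backward from Vantage's decision.
- W: BR = P3, leader payoff 12.
- X: BR = P2, leader payoff 3.
- Y: BR = P2, leader payoff 9.
- Z: BR = P1, leader payoff 7.
Among 12, 3, 9, 7, the best is 12 at W. Subgame-perfect outcome: (P3, W) with payoffs (11, 12).
Now find the simultaneous Nash equilibrium.
Vantage's best replies: W→P3; X→P2; Y→P2; Z→P1.
Wexler's best replies: P1→Y; P2→Z; P3→W; P4→X.
The unique mutual best reply is (P3, W), giving (11, 12).
Vantage earns 11 sequentially versus 11 at the Nash outcome: unchanged.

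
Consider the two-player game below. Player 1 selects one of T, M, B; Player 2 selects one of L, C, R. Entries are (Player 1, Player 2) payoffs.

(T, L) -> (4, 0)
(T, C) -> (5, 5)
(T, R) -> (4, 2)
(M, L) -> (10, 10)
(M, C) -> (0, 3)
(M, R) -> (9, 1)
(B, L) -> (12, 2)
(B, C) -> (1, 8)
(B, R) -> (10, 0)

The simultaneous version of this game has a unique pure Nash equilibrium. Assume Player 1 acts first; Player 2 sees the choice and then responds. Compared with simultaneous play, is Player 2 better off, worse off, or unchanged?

Solve by backward induction (Player 1 leads).
- T: BR = C, leader payoff 5.
- M: BR = L, leader payoff 10.
- B: BR = C, leader payoff 1.
Player 1's induced payoffs are 5, 10, 1, so Player 1 commits to M. Subgame-perfect outcome: (M, L) with payoffs (10, 10).
Under simultaneous play:
Player 1's best replies: L→B; C→T; R→B.
Player 2's best replies: T→C; M→L; B→C.
The unique mutual best reply is (T, C), giving (5, 5).
Player 2 earns 10 sequentially versus 5 at the Nash outcome: better off.

better off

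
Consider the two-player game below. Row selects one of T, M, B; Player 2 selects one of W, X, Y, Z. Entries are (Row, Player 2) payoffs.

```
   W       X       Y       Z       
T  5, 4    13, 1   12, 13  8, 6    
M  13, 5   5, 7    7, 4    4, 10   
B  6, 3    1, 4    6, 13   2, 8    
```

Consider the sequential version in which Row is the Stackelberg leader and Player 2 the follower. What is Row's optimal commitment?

T

Backward induction with Row moving first.
- T → Player 2 plays Y (best of 4, 1, 13, 6); Row gets 12.
- M → Player 2 plays Z (best of 5, 7, 4, 10); Row gets 4.
- B → Player 2 plays Y (best of 3, 4, 13, 8); Row gets 6.
Maximizing over 12, 4, 6, Row chooses T. Subgame-perfect outcome: (T, Y) with payoffs (12, 13).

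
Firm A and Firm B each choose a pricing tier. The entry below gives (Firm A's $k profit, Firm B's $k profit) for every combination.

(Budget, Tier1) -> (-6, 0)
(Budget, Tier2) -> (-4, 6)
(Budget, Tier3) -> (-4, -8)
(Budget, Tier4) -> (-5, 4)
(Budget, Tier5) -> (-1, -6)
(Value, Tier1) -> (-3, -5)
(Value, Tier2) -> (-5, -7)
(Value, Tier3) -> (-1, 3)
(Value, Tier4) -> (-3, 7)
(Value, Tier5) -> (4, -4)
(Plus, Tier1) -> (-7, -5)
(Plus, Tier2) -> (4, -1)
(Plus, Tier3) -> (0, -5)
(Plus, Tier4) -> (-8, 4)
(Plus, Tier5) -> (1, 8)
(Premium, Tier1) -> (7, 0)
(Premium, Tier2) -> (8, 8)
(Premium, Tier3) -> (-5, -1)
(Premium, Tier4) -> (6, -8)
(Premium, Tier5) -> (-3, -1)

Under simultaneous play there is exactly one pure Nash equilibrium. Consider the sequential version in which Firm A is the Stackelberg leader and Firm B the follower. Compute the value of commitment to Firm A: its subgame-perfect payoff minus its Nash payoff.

0

Work backward from Firm B's decision.
- Budget: BR = Tier2, leader payoff -4.
- Value: BR = Tier4, leader payoff -3.
- Plus: BR = Tier5, leader payoff 1.
- Premium: BR = Tier2, leader payoff 8.
Firm A's induced payoffs are -4, -3, 1, 8, so Firm A commits to Premium. Subgame-perfect outcome: (Premium, Tier2) with payoffs (8, 8).
Under simultaneous play:
Firm A's best replies: Tier1→Premium; Tier2→Premium; Tier3→Plus; Tier4→Premium; Tier5→Value.
Firm B's best replies: Budget→Tier2; Value→Tier4; Plus→Tier5; Premium→Tier2.
The unique mutual best reply is (Premium, Tier2), giving (8, 8).
Firm A's commitment gain: 8 − 8 = 0.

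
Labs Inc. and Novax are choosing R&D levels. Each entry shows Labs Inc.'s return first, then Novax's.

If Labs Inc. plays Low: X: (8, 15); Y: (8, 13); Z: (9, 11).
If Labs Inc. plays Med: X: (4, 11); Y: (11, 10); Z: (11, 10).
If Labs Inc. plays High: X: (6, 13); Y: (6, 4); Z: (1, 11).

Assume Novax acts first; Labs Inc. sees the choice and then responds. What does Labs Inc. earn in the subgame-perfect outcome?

Solve by backward induction (Novax leads).
- X: BR = Low, leader payoff 15.
- Y: BR = Med, leader payoff 10.
- Z: BR = Med, leader payoff 10.
Novax's induced payoffs are 15, 10, 10, so Novax commits to X. Subgame-perfect outcome: (Low, X) with payoffs (8, 15).

8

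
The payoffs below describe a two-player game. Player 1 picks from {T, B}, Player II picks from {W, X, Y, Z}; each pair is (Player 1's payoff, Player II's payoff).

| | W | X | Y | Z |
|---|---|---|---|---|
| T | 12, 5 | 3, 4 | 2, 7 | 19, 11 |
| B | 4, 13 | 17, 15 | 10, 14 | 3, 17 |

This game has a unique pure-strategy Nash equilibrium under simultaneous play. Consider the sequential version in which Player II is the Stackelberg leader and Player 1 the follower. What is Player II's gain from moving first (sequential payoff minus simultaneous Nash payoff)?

Player 1 best-responds to each possible Player II move:
- W → Player 1 plays T (best of 12, 4); Player II gets 5.
- X → Player 1 plays B (best of 3, 17); Player II gets 15.
- Y → Player 1 plays B (best of 2, 10); Player II gets 14.
- Z → Player 1 plays T (best of 19, 3); Player II gets 11.
Maximizing over 5, 15, 14, 11, Player II chooses X. Subgame-perfect outcome: (B, X) with payoffs (17, 15).
For the simultaneous game, intersect best replies.
Player 1's best replies: W→T; X→B; Y→B; Z→T.
Player II's best replies: T→Z; B→Z.
Only (T, Z) has each player best-responding; Nash payoffs (19, 11).
Player II's commitment gain: 15 − 11 = 4.

4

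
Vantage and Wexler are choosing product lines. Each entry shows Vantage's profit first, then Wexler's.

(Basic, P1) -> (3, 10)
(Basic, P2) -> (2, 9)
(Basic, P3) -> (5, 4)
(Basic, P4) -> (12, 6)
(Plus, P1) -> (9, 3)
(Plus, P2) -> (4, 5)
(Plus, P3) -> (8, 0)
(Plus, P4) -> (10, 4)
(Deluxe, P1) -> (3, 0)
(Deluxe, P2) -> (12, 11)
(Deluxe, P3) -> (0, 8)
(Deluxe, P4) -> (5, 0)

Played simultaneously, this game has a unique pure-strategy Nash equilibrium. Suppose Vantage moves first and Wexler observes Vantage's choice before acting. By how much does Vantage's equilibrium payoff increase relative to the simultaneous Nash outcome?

Solve by backward induction (Vantage leads).
- Basic: BR = P1, leader payoff 3.
- Plus: BR = P2, leader payoff 4.
- Deluxe: BR = P2, leader payoff 12.
Among 3, 4, 12, the best is 12 at Deluxe. Subgame-perfect outcome: (Deluxe, P2) with payoffs (12, 11).
Now find the simultaneous Nash equilibrium.
Vantage's best replies: P1→Plus; P2→Deluxe; P3→Plus; P4→Basic.
Wexler's best replies: Basic→P1; Plus→P2; Deluxe→P2.
Only (Deluxe, P2) has each player best-responding; Nash payoffs (12, 11).
Vantage's commitment gain: 12 − 12 = 0.

0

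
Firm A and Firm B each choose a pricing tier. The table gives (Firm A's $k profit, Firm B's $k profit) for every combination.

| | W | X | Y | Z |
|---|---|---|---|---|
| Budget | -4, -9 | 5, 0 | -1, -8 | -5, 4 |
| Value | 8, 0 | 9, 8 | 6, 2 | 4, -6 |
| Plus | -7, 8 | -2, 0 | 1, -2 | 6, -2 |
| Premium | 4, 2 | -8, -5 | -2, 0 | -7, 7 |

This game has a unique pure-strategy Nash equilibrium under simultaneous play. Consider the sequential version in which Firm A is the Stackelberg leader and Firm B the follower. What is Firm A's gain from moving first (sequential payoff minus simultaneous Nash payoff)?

0

Firm B best-responds to each possible Firm A move:
- Budget → Firm B plays Z (best of -9, 0, -8, 4); Firm A gets -5.
- Value → Firm B plays X (best of 0, 8, 2, -6); Firm A gets 9.
- Plus → Firm B plays W (best of 8, 0, -2, -2); Firm A gets -7.
- Premium → Firm B plays Z (best of 2, -5, 0, 7); Firm A gets -7.
Firm A's induced payoffs are -5, 9, -7, -7, so Firm A commits to Value. Subgame-perfect outcome: (Value, X) with payoffs (9, 8).
Under simultaneous play:
Firm A's best replies: W→Value; X→Value; Y→Value; Z→Plus.
Firm B's best replies: Budget→Z; Value→X; Plus→W; Premium→Z.
The unique mutual best reply is (Value, X), giving (9, 8).
Firm A's commitment gain: 9 − 9 = 0.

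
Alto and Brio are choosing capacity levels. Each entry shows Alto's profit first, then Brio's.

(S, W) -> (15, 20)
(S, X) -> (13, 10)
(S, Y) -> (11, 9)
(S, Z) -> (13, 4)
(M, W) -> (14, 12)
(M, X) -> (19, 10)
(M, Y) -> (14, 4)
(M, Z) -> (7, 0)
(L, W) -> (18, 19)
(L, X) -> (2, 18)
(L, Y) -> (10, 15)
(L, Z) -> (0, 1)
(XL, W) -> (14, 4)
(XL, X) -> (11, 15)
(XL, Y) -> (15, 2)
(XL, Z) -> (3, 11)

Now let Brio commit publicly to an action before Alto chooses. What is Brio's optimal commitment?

W

Work backward from Alto's decision.
- W: Alto compares 15, 14, 18, 14 and picks L; Brio would get 19.
- X: Alto compares 13, 19, 2, 11 and picks M; Brio would get 10.
- Y: Alto compares 11, 14, 10, 15 and picks XL; Brio would get 2.
- Z: Alto compares 13, 7, 0, 3 and picks S; Brio would get 4.
Brio's induced payoffs are 19, 10, 2, 4, so Brio commits to W. Subgame-perfect outcome: (L, W) with payoffs (18, 19).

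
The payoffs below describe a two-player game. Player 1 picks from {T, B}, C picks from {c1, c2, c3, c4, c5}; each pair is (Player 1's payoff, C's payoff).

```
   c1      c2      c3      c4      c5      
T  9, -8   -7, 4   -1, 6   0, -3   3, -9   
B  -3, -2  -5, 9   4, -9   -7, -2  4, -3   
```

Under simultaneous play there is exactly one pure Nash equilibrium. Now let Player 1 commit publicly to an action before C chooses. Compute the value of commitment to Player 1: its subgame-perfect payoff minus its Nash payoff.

Solve by backward induction (Player 1 leads).
- T → C plays c3 (best of -8, 4, 6, -3, -9); Player 1 gets -1.
- B → C plays c2 (best of -2, 9, -9, -2, -3); Player 1 gets -5.
Player 1's induced payoffs are -1, -5, so Player 1 commits to T. Subgame-perfect outcome: (T, c3) with payoffs (-1, 6).
Now find the simultaneous Nash equilibrium.
Player 1's best replies: c1→T; c2→B; c3→B; c4→T; c5→B.
C's best replies: T→c3; B→c2.
The unique mutual best reply is (B, c2), giving (-5, 9).
Player 1's commitment gain: -1 − -5 = 4.

4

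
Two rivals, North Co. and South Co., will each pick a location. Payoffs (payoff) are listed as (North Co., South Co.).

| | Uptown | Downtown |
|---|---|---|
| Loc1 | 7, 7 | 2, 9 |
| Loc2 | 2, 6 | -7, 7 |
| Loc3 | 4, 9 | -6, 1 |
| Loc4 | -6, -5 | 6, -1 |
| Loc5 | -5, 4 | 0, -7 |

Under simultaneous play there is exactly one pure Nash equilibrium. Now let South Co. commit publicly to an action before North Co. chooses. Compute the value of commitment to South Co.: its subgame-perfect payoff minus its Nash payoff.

8

North Co. best-responds to each possible South Co. move:
- Uptown: North Co. compares 7, 2, 4, -6, -5 and picks Loc1; South Co. would get 7.
- Downtown: North Co. compares 2, -7, -6, 6, 0 and picks Loc4; South Co. would get -1.
Maximizing over 7, -1, South Co. chooses Uptown. Subgame-perfect outcome: (Loc1, Uptown) with payoffs (7, 7).
Under simultaneous play:
North Co.'s best replies: Uptown→Loc1; Downtown→Loc4.
South Co.'s best replies: Loc1→Downtown; Loc2→Downtown; Loc3→Uptown; Loc4→Downtown; Loc5→Uptown.
The unique mutual best reply is (Loc4, Downtown), giving (6, -1).
South Co.'s commitment gain: 7 − -1 = 8.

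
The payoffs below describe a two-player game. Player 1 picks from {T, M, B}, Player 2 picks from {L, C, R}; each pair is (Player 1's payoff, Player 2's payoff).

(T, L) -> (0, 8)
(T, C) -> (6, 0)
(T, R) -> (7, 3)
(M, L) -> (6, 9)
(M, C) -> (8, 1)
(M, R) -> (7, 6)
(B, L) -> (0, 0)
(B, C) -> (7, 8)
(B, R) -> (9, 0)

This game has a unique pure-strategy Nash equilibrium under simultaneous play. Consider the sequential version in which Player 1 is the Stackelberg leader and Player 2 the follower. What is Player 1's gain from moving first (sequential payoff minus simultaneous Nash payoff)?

Player 2 best-responds to each possible Player 1 move:
- T: Player 2 compares 8, 0, 3 and picks L; Player 1 would get 0.
- M: Player 2 compares 9, 1, 6 and picks L; Player 1 would get 6.
- B: Player 2 compares 0, 8, 0 and picks C; Player 1 would get 7.
Maximizing over 0, 6, 7, Player 1 chooses B. Subgame-perfect outcome: (B, C) with payoffs (7, 8).
For the simultaneous game, intersect best replies.
Player 1's best replies: L→M; C→M; R→B.
Player 2's best replies: T→L; M→L; B→C.
Only (M, L) has each player best-responding; Nash payoffs (6, 9).
Player 1's commitment gain: 7 − 6 = 1.

1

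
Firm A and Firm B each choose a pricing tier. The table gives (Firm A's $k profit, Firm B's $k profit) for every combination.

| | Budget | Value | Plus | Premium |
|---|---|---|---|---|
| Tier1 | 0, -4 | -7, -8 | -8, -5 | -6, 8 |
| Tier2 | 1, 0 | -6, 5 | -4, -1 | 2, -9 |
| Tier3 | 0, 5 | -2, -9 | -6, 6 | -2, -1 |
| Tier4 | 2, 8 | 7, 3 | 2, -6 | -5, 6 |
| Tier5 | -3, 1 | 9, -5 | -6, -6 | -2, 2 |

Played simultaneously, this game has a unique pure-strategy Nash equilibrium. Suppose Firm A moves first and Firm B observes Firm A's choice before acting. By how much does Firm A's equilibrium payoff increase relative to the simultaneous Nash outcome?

Work backward from Firm B's decision.
- Tier1: BR = Premium, leader payoff -6.
- Tier2: BR = Value, leader payoff -6.
- Tier3: BR = Plus, leader payoff -6.
- Tier4: BR = Budget, leader payoff 2.
- Tier5: BR = Premium, leader payoff -2.
Among -6, -6, -6, 2, -2, the best is 2 at Tier4. Subgame-perfect outcome: (Tier4, Budget) with payoffs (2, 8).
Under simultaneous play:
Firm A's best replies: Budget→Tier4; Value→Tier5; Plus→Tier4; Premium→Tier2.
Firm B's best replies: Tier1→Premium; Tier2→Value; Tier3→Plus; Tier4→Budget; Tier5→Premium.
Only (Tier4, Budget) has each player best-responding; Nash payoffs (2, 8).
Firm A's commitment gain: 2 − 2 = 0.

0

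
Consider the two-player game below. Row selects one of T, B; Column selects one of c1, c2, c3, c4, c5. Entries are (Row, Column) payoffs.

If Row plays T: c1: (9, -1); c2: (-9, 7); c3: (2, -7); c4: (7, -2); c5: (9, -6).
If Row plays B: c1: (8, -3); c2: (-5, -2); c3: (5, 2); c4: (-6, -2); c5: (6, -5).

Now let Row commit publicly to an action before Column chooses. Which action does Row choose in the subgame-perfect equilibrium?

B

Backward induction with Row moving first.
- T → Column plays c2 (best of -1, 7, -7, -2, -6); Row gets -9.
- B → Column plays c3 (best of -3, -2, 2, -2, -5); Row gets 5.
Among -9, 5, the best is 5 at B. Subgame-perfect outcome: (B, c3) with payoffs (5, 2).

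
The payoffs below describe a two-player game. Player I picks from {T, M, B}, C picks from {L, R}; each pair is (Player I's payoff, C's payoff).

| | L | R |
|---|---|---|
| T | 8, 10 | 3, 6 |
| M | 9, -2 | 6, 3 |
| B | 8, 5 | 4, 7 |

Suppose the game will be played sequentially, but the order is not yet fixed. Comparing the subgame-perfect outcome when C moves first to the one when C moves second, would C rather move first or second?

second

If Player I leads: C's best replies are T→L, M→R, B→R; Player I's induced payoffs 8, 6, 4; outcome (T, L), payoffs (8, 10).
If C leads: Player I's best replies are L→M, R→M; C's induced payoffs -2, 3; outcome (M, R), payoffs (6, 3).
C gets 3 moving first and 10 moving second, so C prefers to move second.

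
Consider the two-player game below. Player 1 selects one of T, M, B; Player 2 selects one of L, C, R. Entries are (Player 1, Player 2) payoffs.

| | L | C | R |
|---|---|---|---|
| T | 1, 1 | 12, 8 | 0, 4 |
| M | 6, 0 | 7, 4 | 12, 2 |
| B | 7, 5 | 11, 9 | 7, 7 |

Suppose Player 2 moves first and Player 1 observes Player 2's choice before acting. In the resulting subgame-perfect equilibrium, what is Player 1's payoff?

12

Solve by backward induction (Player 2 leads).
- L → Player 1 plays B (best of 1, 6, 7); Player 2 gets 5.
- C → Player 1 plays T (best of 12, 7, 11); Player 2 gets 8.
- R → Player 1 plays M (best of 0, 12, 7); Player 2 gets 2.
Among 5, 8, 2, the best is 8 at C. Subgame-perfect outcome: (T, C) with payoffs (12, 8).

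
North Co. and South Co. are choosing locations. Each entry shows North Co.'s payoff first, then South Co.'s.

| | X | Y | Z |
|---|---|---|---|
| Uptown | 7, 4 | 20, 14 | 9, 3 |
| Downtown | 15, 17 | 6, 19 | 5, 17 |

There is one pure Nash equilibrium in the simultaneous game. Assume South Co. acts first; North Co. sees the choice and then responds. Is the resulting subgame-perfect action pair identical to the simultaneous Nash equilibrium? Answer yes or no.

no

Backward induction with South Co. moving first.
- X → North Co. plays Downtown (best of 7, 15); South Co. gets 17.
- Y → North Co. plays Uptown (best of 20, 6); South Co. gets 14.
- Z → North Co. plays Uptown (best of 9, 5); South Co. gets 3.
South Co.'s induced payoffs are 17, 14, 3, so South Co. commits to X. Subgame-perfect outcome: (Downtown, X) with payoffs (15, 17).
Under simultaneous play:
North Co.'s best replies: X→Downtown; Y→Uptown; Z→Uptown.
South Co.'s best replies: Uptown→Y; Downtown→Y.
The unique mutual best reply is (Uptown, Y), giving (20, 14).
Sequential outcome (Downtown, X) differs from the Nash profile (Uptown, Y).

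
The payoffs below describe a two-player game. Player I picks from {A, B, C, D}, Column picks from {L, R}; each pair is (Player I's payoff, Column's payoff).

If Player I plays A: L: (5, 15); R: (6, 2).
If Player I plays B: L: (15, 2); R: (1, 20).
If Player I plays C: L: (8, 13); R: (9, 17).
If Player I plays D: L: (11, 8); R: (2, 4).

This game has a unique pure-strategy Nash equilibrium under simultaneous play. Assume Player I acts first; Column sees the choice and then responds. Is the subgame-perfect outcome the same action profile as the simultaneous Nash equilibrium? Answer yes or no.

no

Backward induction with Player I moving first.
- A: Column compares 15, 2 and picks L; Player I would get 5.
- B: Column compares 2, 20 and picks R; Player I would get 1.
- C: Column compares 13, 17 and picks R; Player I would get 9.
- D: Column compares 8, 4 and picks L; Player I would get 11.
Maximizing over 5, 1, 9, 11, Player I chooses D. Subgame-perfect outcome: (D, L) with payoffs (11, 8).
Now find the simultaneous Nash equilibrium.
Player I's best replies: L→B; R→C.
Column's best replies: A→L; B→R; C→R; D→L.
The unique mutual best reply is (C, R), giving (9, 17).
Sequential outcome (D, L) differs from the Nash profile (C, R).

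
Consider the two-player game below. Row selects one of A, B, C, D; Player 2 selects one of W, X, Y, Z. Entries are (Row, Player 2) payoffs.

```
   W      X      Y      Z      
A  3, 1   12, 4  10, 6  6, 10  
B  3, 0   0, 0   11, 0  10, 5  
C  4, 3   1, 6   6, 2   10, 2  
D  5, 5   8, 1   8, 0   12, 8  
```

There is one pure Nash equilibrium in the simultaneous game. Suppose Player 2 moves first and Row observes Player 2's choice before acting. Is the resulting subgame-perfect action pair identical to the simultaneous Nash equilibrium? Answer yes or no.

Row best-responds to each possible Player 2 move:
- W: BR = D, leader payoff 5.
- X: BR = A, leader payoff 4.
- Y: BR = B, leader payoff 0.
- Z: BR = D, leader payoff 8.
Player 2's induced payoffs are 5, 4, 0, 8, so Player 2 commits to Z. Subgame-perfect outcome: (D, Z) with payoffs (12, 8).
Now find the simultaneous Nash equilibrium.
Row's best replies: W→D; X→A; Y→B; Z→D.
Player 2's best replies: A→Z; B→Z; C→X; D→Z.
The unique mutual best reply is (D, Z), giving (12, 8).
Sequential outcome (D, Z) coincides with the Nash profile (D, Z).

yes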